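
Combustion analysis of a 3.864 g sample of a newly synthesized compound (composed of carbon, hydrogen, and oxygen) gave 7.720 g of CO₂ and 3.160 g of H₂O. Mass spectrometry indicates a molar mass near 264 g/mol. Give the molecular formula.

mol C = 7.720 g CO₂ ÷ 44.009 g/mol = 0.17542 mol
mol H = 2 × 3.160 g H₂O ÷ 18.015 g/mol = 0.35082 mol
mass O = 3.864 − (2.1070 + 0.35363) = 1.4034 g → mol O = 1.4034 ÷ 15.999 = 0.087719 mol
Divide by the smallest (0.087719 mol): C 2.000, H 3.999, O 1.000
Empirical formula: C2H4O
Empirical-formula mass = 44.05 g/mol; 264 ÷ 44.05 ≈ 6, so the molecular formula is C12H24O6.

C12H24O6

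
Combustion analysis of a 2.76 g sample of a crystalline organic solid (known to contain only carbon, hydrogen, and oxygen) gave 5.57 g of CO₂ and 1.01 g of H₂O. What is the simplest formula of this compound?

C9H8O5

mol C = 5.57 g CO₂ ÷ 44.009 g/mol = 0.1266 mol
mol H = 2 × 1.01 g H₂O ÷ 18.015 g/mol = 0.1121 mol
mass O = 2.76 − (1.520 + 0.1130) = 1.127 g → mol O = 1.127 ÷ 15.999 = 0.07043 mol
Divide by the smallest (0.07043 mol): C 1.797, H 1.592, O 1.000
Multiplying each by 5 gives whole numbers: C 8.99, H 7.96, O 5.00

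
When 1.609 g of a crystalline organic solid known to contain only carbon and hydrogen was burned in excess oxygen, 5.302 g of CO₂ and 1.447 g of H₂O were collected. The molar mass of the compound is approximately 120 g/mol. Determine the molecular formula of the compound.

mol C = 5.302 g CO₂ ÷ 44.009 g/mol = 0.12048 mol
mol H = 2 × 1.447 g H₂O ÷ 18.015 g/mol = 0.16064 mol
Divide by the smallest (0.12048 mol): C 1.000, H 1.333
Multiplying each by 3 gives whole numbers: C 3.00, H 4.00
Empirical formula: C3H4
Empirical-formula mass = 40.06 g/mol; 120 ÷ 40.06 ≈ 3, so the molecular formula is C9H12.

C9H12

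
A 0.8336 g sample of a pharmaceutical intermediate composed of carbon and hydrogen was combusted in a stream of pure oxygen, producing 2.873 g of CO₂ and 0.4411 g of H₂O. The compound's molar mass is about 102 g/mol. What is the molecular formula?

mol C = 2.873 g CO₂ ÷ 44.009 g/mol = 0.065282 mol
mol H = 2 × 0.4411 g H₂O ÷ 18.015 g/mol = 0.048970 mol
Divide by the smallest (0.048970 mol): C 1.333, H 1.000
Multiplying each by 3 gives whole numbers: C 4.00, H 3.00
Empirical formula: C4H3
Empirical-formula mass = 51.07 g/mol; 102 ÷ 51.07 ≈ 2, so the molecular formula is C8H6.

C8H6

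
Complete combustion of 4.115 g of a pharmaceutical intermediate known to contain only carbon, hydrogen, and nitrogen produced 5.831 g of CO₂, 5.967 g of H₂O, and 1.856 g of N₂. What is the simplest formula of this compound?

mol C = 5.831 g CO₂ ÷ 44.009 g/mol = 0.13250 mol
mol H = 2 × 5.967 g H₂O ÷ 18.015 g/mol = 0.66245 mol
mol N = 2 × 1.856 g N₂ ÷ 28.014 g/mol = 0.13251 mol
Divide by the smallest (0.13250 mol): C 1.000, H 5.000, N 1.000

CH5N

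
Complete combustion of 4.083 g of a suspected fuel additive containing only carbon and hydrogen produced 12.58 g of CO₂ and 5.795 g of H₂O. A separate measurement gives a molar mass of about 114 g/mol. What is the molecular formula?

C8H18

mol C = 12.58 g CO₂ ÷ 44.009 g/mol = 0.28585 mol
mol H = 2 × 5.795 g H₂O ÷ 18.015 g/mol = 0.64335 mol
Divide by the smallest (0.28585 mol): C 1.000, H 2.251
Multiplying each by 4 gives whole numbers: C 4.00, H 9.00
Empirical formula: C4H9
Empirical-formula mass = 57.12 g/mol; 114 ÷ 57.12 ≈ 2, so the molecular formula is C8H18.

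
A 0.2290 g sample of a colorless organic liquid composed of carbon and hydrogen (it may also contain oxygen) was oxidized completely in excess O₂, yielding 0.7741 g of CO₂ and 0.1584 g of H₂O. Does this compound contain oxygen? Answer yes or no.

mol C = 0.7741 g CO₂ ÷ 44.009 g/mol = 0.017590 mol
mol H = 2 × 0.1584 g H₂O ÷ 18.015 g/mol = 0.017585 mol
C and H together account for 0.22899 g — essentially the entire 0.2290 g sample — so the compound contains no oxygen.

no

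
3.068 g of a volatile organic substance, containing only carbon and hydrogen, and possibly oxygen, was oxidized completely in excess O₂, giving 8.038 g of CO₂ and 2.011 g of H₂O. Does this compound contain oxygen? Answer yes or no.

yes

mol C = 8.038 g CO₂ ÷ 44.009 g/mol = 0.18264 mol
mol H = 2 × 2.011 g H₂O ÷ 18.015 g/mol = 0.22326 mol
C and H account for only 2.4188 g of the 3.068 g sample; the remaining 0.64921 g must be oxygen.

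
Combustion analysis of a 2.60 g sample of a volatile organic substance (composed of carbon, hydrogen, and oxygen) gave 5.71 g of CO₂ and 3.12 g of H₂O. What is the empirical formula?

C3H8O

mol C = 5.71 g CO₂ ÷ 44.009 g/mol = 0.1297 mol
mol H = 2 × 3.12 g H₂O ÷ 18.015 g/mol = 0.3464 mol
mass O = 2.60 − (1.558 + 0.3491) = 0.6925 g → mol O = 0.6925 ÷ 15.999 = 0.04328 mol
Divide by the smallest (0.04328 mol): C 2.998, H 8.003, O 1.000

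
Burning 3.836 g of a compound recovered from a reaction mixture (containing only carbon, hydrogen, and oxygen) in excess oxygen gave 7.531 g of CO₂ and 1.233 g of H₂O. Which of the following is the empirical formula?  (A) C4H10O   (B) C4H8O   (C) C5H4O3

(C) C5H4O3

mol C = 7.531 g CO₂ ÷ 44.009 g/mol = 0.17112 mol
mol H = 2 × 1.233 g H₂O ÷ 18.015 g/mol = 0.13689 mol
mass O = 3.836 − (2.0554 + 0.13798) = 1.6426 g → mol O = 1.6426 ÷ 15.999 = 0.10267 mol
Divide by the smallest (0.10267 mol): C 1.667, H 1.333, O 1.000
Multiplying each by 3 gives whole numbers: C 5.00, H 4.00, O 3.00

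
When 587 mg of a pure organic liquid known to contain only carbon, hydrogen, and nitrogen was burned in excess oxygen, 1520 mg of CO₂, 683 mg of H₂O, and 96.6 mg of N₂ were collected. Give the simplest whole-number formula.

mol C = 1.52 g CO₂ ÷ 44.009 g/mol = 0.03454 mol
mol H = 2 × 0.683 g H₂O ÷ 18.015 g/mol = 0.07583 mol
mol N = 2 × 0.0966 g N₂ ÷ 28.014 g/mol = 0.006897 mol
Divide by the smallest (0.006897 mol): C 5.008, H 10.995, N 1.000

C5H11N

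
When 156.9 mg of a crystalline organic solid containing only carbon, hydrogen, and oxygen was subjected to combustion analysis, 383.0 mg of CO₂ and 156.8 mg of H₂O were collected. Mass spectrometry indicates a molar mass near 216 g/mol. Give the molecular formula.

C12H24O3

mol C = 0.3830 g CO₂ ÷ 44.009 g/mol = 0.0087028 mol
mol H = 2 × 0.1568 g H₂O ÷ 18.015 g/mol = 0.017408 mol
mass O = 0.1569 − (0.10453 + 0.017547) = 0.034824 g → mol O = 0.034824 ÷ 15.999 = 0.0021766 mol
Divide by the smallest (0.0021766 mol): C 3.998, H 7.998, O 1.000
Empirical formula: C4H8O
Empirical-formula mass = 72.11 g/mol; 216 ÷ 72.11 ≈ 3, so the molecular formula is C12H24O3.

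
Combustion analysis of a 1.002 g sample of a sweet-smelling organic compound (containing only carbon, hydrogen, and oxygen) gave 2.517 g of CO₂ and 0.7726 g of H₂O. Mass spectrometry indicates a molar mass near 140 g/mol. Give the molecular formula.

C8H12O2

mol C = 2.517 g CO₂ ÷ 44.009 g/mol = 0.057193 mol
mol H = 2 × 0.7726 g H₂O ÷ 18.015 g/mol = 0.085773 mol
mass O = 1.002 − (0.68694 + 0.086459) = 0.22860 g → mol O = 0.22860 ÷ 15.999 = 0.014288 mol
Divide by the smallest (0.014288 mol): C 4.003, H 6.003, O 1.000
Empirical formula: C4H6O
Empirical-formula mass = 70.09 g/mol; 140 ÷ 70.09 ≈ 2, so the molecular formula is C8H12O2.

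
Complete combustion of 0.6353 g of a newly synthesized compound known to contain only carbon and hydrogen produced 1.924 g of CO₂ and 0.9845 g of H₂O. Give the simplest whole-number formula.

mol C = 1.924 g CO₂ ÷ 44.009 g/mol = 0.043718 mol
mol H = 2 × 0.9845 g H₂O ÷ 18.015 g/mol = 0.10930 mol
Divide by the smallest (0.043718 mol): C 1.000, H 2.500
Multiplying each by 2 gives whole numbers: C 2.00, H 5.00

C2H5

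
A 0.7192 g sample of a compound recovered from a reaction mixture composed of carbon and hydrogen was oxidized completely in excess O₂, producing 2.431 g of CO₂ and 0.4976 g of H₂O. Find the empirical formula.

mol C = 2.431 g CO₂ ÷ 44.009 g/mol = 0.055239 mol
mol H = 2 × 0.4976 g H₂O ÷ 18.015 g/mol = 0.055243 mol
Divide by the smallest (0.055239 mol): C 1.000, H 1.000

CH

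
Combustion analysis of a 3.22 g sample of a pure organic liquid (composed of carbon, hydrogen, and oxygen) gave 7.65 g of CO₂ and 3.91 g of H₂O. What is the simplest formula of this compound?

C4H10O

mol C = 7.65 g CO₂ ÷ 44.009 g/mol = 0.1738 mol
mol H = 2 × 3.91 g H₂O ÷ 18.015 g/mol = 0.4341 mol
mass O = 3.22 − (2.088 + 0.4376) = 0.6946 g → mol O = 0.6946 ÷ 15.999 = 0.04341 mol
Divide by the smallest (0.04341 mol): C 4.004, H 9.998, O 1.000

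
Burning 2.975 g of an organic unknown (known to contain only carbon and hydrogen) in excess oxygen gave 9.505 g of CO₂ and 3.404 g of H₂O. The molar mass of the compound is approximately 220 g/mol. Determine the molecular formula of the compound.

mol C = 9.505 g CO₂ ÷ 44.009 g/mol = 0.21598 mol
mol H = 2 × 3.404 g H₂O ÷ 18.015 g/mol = 0.37791 mol
Divide by the smallest (0.21598 mol): C 1.000, H 1.750
Multiplying each by 4 gives whole numbers: C 4.00, H 7.00
Empirical formula: C4H7
Empirical-formula mass = 55.10 g/mol; 220 ÷ 55.10 ≈ 4, so the molecular formula is C16H28.

C16H28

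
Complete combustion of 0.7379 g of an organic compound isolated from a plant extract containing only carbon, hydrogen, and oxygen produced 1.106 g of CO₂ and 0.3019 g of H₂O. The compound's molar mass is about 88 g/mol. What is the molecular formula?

C3H4O3

mol C = 1.106 g CO₂ ÷ 44.009 g/mol = 0.025131 mol
mol H = 2 × 0.3019 g H₂O ÷ 18.015 g/mol = 0.033517 mol
mass O = 0.7379 − (0.30185 + 0.033785) = 0.40226 g → mol O = 0.40226 ÷ 15.999 = 0.025143 mol
Divide by the smallest (0.025131 mol): C 1.000, H 1.334, O 1.000
Multiplying each by 3 gives whole numbers: C 3.00, H 4.00, O 3.00
Empirical formula: C3H4O3
Empirical-formula mass = 88.06 g/mol; 88 ÷ 88.06 ≈ 1, so the molecular formula is C3H4O3.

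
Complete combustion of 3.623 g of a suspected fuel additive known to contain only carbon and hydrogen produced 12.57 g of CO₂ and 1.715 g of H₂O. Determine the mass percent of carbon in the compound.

mol C = 12.57 g CO₂ ÷ 44.009 g/mol = 0.28562 mol
mol H = 2 × 1.715 g H₂O ÷ 18.015 g/mol = 0.19040 mol
mass % C = 3.4306 g ÷ 3.623 g × 100%

94.69%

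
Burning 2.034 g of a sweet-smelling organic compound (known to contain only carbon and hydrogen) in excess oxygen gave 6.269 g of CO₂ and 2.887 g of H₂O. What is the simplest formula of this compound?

C4H9

mol C = 6.269 g CO₂ ÷ 44.009 g/mol = 0.14245 mol
mol H = 2 × 2.887 g H₂O ÷ 18.015 g/mol = 0.32051 mol
Divide by the smallest (0.14245 mol): C 1.000, H 2.250
Multiplying each by 4 gives whole numbers: C 4.00, H 9.00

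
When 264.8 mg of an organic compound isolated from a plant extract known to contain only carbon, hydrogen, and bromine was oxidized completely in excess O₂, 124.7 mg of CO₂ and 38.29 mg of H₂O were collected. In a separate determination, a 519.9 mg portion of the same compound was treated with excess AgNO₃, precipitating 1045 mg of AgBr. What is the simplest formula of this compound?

mol C = 0.1247 g CO₂ ÷ 44.009 g/mol = 0.0028335 mol
mol H = 2 × 0.03829 g H₂O ÷ 18.015 g/mol = 0.0042509 mol
From the AgBr data: mol Br per gram of compound = (1.045 ÷ 187.772) ÷ 0.5199 = 0.010704 mol/g, so in the 0.2648 g combustion sample mol Br = 0.0028345 mol
Divide by the smallest (0.0028335 mol): C 1.000, H 1.500, Br 1.000
Multiplying each by 2 gives whole numbers: C 2.00, H 3.00, Br 2.00

C2H3Br2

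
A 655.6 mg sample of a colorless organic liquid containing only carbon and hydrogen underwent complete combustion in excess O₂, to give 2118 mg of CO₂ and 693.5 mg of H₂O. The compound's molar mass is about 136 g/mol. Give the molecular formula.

C10H16

mol C = 2.118 g CO₂ ÷ 44.009 g/mol = 0.048127 mol
mol H = 2 × 0.6935 g H₂O ÷ 18.015 g/mol = 0.076991 mol
Divide by the smallest (0.048127 mol): C 1.000, H 1.600
Multiplying each by 5 gives whole numbers: C 5.00, H 8.00
Empirical formula: C5H8
Empirical-formula mass = 68.12 g/mol; 136 ÷ 68.12 ≈ 2, so the molecular formula is C10H16.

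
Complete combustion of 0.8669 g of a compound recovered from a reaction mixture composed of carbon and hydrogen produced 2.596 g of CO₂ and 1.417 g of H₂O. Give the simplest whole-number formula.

C3H8

mol C = 2.596 g CO₂ ÷ 44.009 g/mol = 0.058988 mol
mol H = 2 × 1.417 g H₂O ÷ 18.015 g/mol = 0.15731 mol
Divide by the smallest (0.058988 mol): C 1.000, H 2.667
Multiplying each by 3 gives whole numbers: C 3.00, H 8.00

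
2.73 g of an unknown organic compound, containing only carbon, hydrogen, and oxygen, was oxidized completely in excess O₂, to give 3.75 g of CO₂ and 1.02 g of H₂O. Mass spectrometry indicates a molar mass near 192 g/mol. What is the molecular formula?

C6H8O7

mol C = 3.75 g CO₂ ÷ 44.009 g/mol = 0.08521 mol
mol H = 2 × 1.02 g H₂O ÷ 18.015 g/mol = 0.1132 mol
mass O = 2.73 − (1.023 + 0.1141) = 1.592 g → mol O = 1.592 ÷ 15.999 = 0.09953 mol
Divide by the smallest (0.08521 mol): C 1.000, H 1.329, O 1.168
Multiplying each by 6 gives whole numbers: C 6.00, H 7.97, O 7.01
Empirical formula: C6H8O7
Empirical-formula mass = 192.12 g/mol; 192 ÷ 192.12 ≈ 1, so the molecular formula is C6H8O7.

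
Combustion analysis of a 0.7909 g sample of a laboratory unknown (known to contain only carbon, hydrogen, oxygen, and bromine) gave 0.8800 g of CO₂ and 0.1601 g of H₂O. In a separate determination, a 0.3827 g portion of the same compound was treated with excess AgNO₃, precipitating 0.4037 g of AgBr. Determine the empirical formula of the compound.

C9H8Br2O5

mol C = 0.8800 g CO₂ ÷ 44.009 g/mol = 0.019996 mol
mol H = 2 × 0.1601 g H₂O ÷ 18.015 g/mol = 0.017774 mol
From the AgBr data: mol Br per gram of compound = (0.4037 ÷ 187.772) ÷ 0.3827 = 0.0056178 mol/g, so in the 0.7909 g combustion sample mol Br = 0.0044432 mol
mass O = 0.7909 − (0.24017 + 0.017916 + 0.35503) = 0.17779 g → mol O = 0.17779 ÷ 15.999 = 0.011112 mol
Divide by the smallest (0.0044432 mol): C 4.500, H 4.000, Br 1.000, O 2.501
Multiplying each by 2 gives whole numbers: C 9.00, H 8.00, Br 2.00, O 5.00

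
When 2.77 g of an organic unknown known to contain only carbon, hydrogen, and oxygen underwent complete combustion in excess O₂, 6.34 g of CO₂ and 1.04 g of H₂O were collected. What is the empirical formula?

C5H4O2

mol C = 6.34 g CO₂ ÷ 44.009 g/mol = 0.1441 mol
mol H = 2 × 1.04 g H₂O ÷ 18.015 g/mol = 0.1155 mol
mass O = 2.77 − (1.730 + 0.1164) = 0.9233 g → mol O = 0.9233 ÷ 15.999 = 0.05771 mol
Divide by the smallest (0.05771 mol): C 2.496, H 2.001, O 1.000
Multiplying each by 2 gives whole numbers: C 4.99, H 4.00, O 2.00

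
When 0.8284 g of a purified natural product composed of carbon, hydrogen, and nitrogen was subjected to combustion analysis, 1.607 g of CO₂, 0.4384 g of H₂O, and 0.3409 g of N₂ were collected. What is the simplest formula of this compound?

C3H4N2

mol C = 1.607 g CO₂ ÷ 44.009 g/mol = 0.036515 mol
mol H = 2 × 0.4384 g H₂O ÷ 18.015 g/mol = 0.048671 mol
mol N = 2 × 0.3409 g N₂ ÷ 28.014 g/mol = 0.024338 mol
Divide by the smallest (0.024338 mol): C 1.500, H 2.000, N 1.000
Multiplying each by 2 gives whole numbers: C 3.00, H 4.00, N 2.00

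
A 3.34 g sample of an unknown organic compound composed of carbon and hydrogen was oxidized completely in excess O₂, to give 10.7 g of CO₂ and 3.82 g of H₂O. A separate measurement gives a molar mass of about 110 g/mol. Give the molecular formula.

mol C = 10.7 g CO₂ ÷ 44.009 g/mol = 0.2431 mol
mol H = 2 × 3.82 g H₂O ÷ 18.015 g/mol = 0.4241 mol
Divide by the smallest (0.2431 mol): C 1.000, H 1.744
Multiplying each by 4 gives whole numbers: C 4.00, H 6.98
Empirical formula: C4H7
Empirical-formula mass = 55.10 g/mol; 110 ÷ 55.10 ≈ 2, so the molecular formula is C8H14.

C8H14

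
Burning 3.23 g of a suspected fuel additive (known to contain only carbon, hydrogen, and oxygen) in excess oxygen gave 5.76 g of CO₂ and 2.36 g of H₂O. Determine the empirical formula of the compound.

C3H6O2

mol C = 5.76 g CO₂ ÷ 44.009 g/mol = 0.1309 mol
mol H = 2 × 2.36 g H₂O ÷ 18.015 g/mol = 0.2620 mol
mass O = 3.23 − (1.572 + 0.2641) = 1.394 g → mol O = 1.394 ÷ 15.999 = 0.08712 mol
Divide by the smallest (0.08712 mol): C 1.502, H 3.007, O 1.000
Multiplying each by 2 gives whole numbers: C 3.00, H 6.01, O 2.00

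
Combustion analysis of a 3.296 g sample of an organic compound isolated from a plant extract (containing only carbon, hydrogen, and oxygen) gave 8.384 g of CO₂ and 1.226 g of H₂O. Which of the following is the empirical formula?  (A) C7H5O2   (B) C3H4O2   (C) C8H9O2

(A) C7H5O2

mol C = 8.384 g CO₂ ÷ 44.009 g/mol = 0.19051 mol
mol H = 2 × 1.226 g H₂O ÷ 18.015 g/mol = 0.13611 mol
mass O = 3.296 − (2.2882 + 0.13720) = 0.87063 g → mol O = 0.87063 ÷ 15.999 = 0.054418 mol
Divide by the smallest (0.054418 mol): C 3.501, H 2.501, O 1.000
Multiplying each by 2 gives whole numbers: C 7.00, H 5.00, O 2.00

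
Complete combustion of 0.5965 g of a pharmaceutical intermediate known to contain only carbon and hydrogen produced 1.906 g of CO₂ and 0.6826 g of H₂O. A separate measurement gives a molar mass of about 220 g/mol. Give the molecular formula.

C16H28

mol C = 1.906 g CO₂ ÷ 44.009 g/mol = 0.043309 mol
mol H = 2 × 0.6826 g H₂O ÷ 18.015 g/mol = 0.075781 mol
Divide by the smallest (0.043309 mol): C 1.000, H 1.750
Multiplying each by 4 gives whole numbers: C 4.00, H 7.00
Empirical formula: C4H7
Empirical-formula mass = 55.10 g/mol; 220 ÷ 55.10 ≈ 4, so the molecular formula is C16H28.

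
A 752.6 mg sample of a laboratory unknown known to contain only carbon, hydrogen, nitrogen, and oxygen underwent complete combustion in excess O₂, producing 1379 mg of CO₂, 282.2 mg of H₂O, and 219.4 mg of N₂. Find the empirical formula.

mol C = 1.379 g CO₂ ÷ 44.009 g/mol = 0.031334 mol
mol H = 2 × 0.2822 g H₂O ÷ 18.015 g/mol = 0.031329 mol
mol N = 2 × 0.2194 g N₂ ÷ 28.014 g/mol = 0.015664 mol
mass O = 0.7526 − (0.37636 + 0.031580 + 0.21940) = 0.12526 g → mol O = 0.12526 ÷ 15.999 = 0.0078293 mol
Divide by the smallest (0.0078293 mol): C 4.002, H 4.002, N 2.001, O 1.000

C4H4N2O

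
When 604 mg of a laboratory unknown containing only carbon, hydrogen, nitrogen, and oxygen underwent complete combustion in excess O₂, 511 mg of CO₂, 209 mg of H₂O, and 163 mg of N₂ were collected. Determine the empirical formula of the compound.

C2H4N2O3

mol C = 0.511 g CO₂ ÷ 44.009 g/mol = 0.01161 mol
mol H = 2 × 0.209 g H₂O ÷ 18.015 g/mol = 0.02320 mol
mol N = 2 × 0.163 g N₂ ÷ 28.014 g/mol = 0.01164 mol
mass O = 0.604 − (0.1395 + 0.02339 + 0.1630) = 0.2781 g → mol O = 0.2781 ÷ 15.999 = 0.01739 mol
Divide by the smallest (0.01161 mol): C 1.000, H 1.998, N 1.002, O 1.497
Multiplying each by 2 gives whole numbers: C 2.00, H 4.00, N 2.00, O 2.99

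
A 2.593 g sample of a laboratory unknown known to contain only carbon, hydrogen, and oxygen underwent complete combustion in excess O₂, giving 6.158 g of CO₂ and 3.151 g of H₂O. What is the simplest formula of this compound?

mol C = 6.158 g CO₂ ÷ 44.009 g/mol = 0.13993 mol
mol H = 2 × 3.151 g H₂O ÷ 18.015 g/mol = 0.34982 mol
mass O = 2.593 − (1.6807 + 0.35262) = 0.55973 g → mol O = 0.55973 ÷ 15.999 = 0.034985 mol
Divide by the smallest (0.034985 mol): C 4.000, H 9.999, O 1.000

C4H10O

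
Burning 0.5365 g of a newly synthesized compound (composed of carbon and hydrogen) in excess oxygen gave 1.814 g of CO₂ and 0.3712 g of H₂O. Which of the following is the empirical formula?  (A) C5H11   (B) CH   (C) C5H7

(B) CH

mol C = 1.814 g CO₂ ÷ 44.009 g/mol = 0.041219 mol
mol H = 2 × 0.3712 g H₂O ÷ 18.015 g/mol = 0.041210 mol
Divide by the smallest (0.041210 mol): C 1.000, H 1.000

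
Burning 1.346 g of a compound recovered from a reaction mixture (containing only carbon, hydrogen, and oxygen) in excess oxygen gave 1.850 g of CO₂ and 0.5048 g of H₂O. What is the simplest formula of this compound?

mol C = 1.850 g CO₂ ÷ 44.009 g/mol = 0.042037 mol
mol H = 2 × 0.5048 g H₂O ÷ 18.015 g/mol = 0.056042 mol
mass O = 1.346 − (0.50490 + 0.056491) = 0.78460 g → mol O = 0.78460 ÷ 15.999 = 0.049041 mol
Divide by the smallest (0.042037 mol): C 1.000, H 1.333, O 1.167
Multiplying each by 6 gives whole numbers: C 6.00, H 8.00, O 7.00

C6H8O7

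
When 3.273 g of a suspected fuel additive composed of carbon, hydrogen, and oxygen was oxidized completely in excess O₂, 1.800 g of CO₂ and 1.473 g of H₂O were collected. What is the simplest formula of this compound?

CH4O4

mol C = 1.800 g CO₂ ÷ 44.009 g/mol = 0.040901 mol
mol H = 2 × 1.473 g H₂O ÷ 18.015 g/mol = 0.16353 mol
mass O = 3.273 − (0.49126 + 0.16484) = 2.6169 g → mol O = 2.6169 ÷ 15.999 = 0.16357 mol
Divide by the smallest (0.040901 mol): C 1.000, H 3.998, O 3.999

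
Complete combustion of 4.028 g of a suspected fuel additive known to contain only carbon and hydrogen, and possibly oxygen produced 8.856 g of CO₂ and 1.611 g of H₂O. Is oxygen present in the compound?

mol C = 8.856 g CO₂ ÷ 44.009 g/mol = 0.20123 mol
mol H = 2 × 1.611 g H₂O ÷ 18.015 g/mol = 0.17885 mol
C and H account for only 2.5973 g of the 4.028 g sample; the remaining 1.4307 g must be oxygen.

yes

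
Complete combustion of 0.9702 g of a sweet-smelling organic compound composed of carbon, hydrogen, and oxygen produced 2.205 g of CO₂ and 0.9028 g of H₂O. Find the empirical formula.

C3H6O

mol C = 2.205 g CO₂ ÷ 44.009 g/mol = 0.050103 mol
mol H = 2 × 0.9028 g H₂O ÷ 18.015 g/mol = 0.10023 mol
mass O = 0.9702 − (0.60179 + 0.10103) = 0.26738 g → mol O = 0.26738 ÷ 15.999 = 0.016712 mol
Divide by the smallest (0.016712 mol): C 2.998, H 5.997, O 1.000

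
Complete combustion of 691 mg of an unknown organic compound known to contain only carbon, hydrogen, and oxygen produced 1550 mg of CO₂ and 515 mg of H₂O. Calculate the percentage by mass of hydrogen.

8.3%

mol C = 1.55 g CO₂ ÷ 44.009 g/mol = 0.03522 mol
mol H = 2 × 0.515 g H₂O ÷ 18.015 g/mol = 0.05717 mol
mass O = 0.691 − (0.4230 + 0.05763) = 0.2103 g → mol O = 0.2103 ÷ 15.999 = 0.01315 mol
mass % H = 0.05763 g ÷ 0.691 g × 100%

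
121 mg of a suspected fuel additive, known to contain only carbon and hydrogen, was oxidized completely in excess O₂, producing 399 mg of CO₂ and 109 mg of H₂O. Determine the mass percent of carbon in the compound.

mol C = 0.399 g CO₂ ÷ 44.009 g/mol = 0.009066 mol
mol H = 2 × 0.109 g H₂O ÷ 18.015 g/mol = 0.01210 mol
mass % C = 0.1089 g ÷ 0.121 g × 100%

90.0%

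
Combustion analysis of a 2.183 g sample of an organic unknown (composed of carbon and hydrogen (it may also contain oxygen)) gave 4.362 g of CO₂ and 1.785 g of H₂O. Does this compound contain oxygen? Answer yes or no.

mol C = 4.362 g CO₂ ÷ 44.009 g/mol = 0.099116 mol
mol H = 2 × 1.785 g H₂O ÷ 18.015 g/mol = 0.19817 mol
C and H account for only 1.3902 g of the 2.183 g sample; the remaining 0.79276 g must be oxygen.

yes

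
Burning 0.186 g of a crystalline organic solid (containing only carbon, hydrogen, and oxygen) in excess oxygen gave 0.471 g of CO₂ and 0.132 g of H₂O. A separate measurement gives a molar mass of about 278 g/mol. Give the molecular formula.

C16H22O4

mol C = 0.471 g CO₂ ÷ 44.009 g/mol = 0.01070 mol
mol H = 2 × 0.132 g H₂O ÷ 18.015 g/mol = 0.01465 mol
mass O = 0.186 − (0.1285 + 0.01477) = 0.04268 g → mol O = 0.04268 ÷ 15.999 = 0.002668 mol
Divide by the smallest (0.002668 mol): C 4.012, H 5.493, O 1.000
Multiplying each by 2 gives whole numbers: C 8.02, H 10.99, O 2.00
Empirical formula: C8H11O2
Empirical-formula mass = 139.17 g/mol; 278 ÷ 139.17 ≈ 2, so the molecular formula is C16H22O4.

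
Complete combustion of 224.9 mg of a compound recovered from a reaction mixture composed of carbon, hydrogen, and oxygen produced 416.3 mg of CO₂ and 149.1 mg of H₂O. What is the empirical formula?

C8H14O5

mol C = 0.4163 g CO₂ ÷ 44.009 g/mol = 0.0094594 mol
mol H = 2 × 0.1491 g H₂O ÷ 18.015 g/mol = 0.016553 mol
mass O = 0.2249 − (0.11362 + 0.016685) = 0.094598 g → mol O = 0.094598 ÷ 15.999 = 0.0059127 mol
Divide by the smallest (0.0059127 mol): C 1.600, H 2.800, O 1.000
Multiplying each by 5 gives whole numbers: C 8.00, H 14.00, O 5.00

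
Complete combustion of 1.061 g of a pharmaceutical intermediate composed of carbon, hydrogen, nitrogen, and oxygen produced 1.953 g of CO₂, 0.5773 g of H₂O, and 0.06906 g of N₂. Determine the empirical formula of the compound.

mol C = 1.953 g CO₂ ÷ 44.009 g/mol = 0.044377 mol
mol H = 2 × 0.5773 g H₂O ÷ 18.015 g/mol = 0.064091 mol
mol N = 2 × 0.06906 g N₂ ÷ 28.014 g/mol = 0.0049304 mol
mass O = 1.061 − (0.53302 + 0.064604 + 0.069060) = 0.39432 g → mol O = 0.39432 ÷ 15.999 = 0.024647 mol
Divide by the smallest (0.0049304 mol): C 9.001, H 12.999, N 1.000, O 4.999

C9H13NO5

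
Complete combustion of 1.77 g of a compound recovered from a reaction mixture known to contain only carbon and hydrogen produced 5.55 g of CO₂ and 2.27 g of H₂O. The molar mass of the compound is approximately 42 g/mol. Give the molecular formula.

C3H6

mol C = 5.55 g CO₂ ÷ 44.009 g/mol = 0.1261 mol
mol H = 2 × 2.27 g H₂O ÷ 18.015 g/mol = 0.2520 mol
Divide by the smallest (0.1261 mol): C 1.000, H 1.998
Empirical formula: CH2
Empirical-formula mass = 14.03 g/mol; 42 ÷ 14.03 ≈ 3, so the molecular formula is C3H6.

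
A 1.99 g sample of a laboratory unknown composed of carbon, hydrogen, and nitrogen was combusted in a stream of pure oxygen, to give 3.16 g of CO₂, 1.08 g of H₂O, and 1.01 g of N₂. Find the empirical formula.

C3H5N3

mol C = 3.16 g CO₂ ÷ 44.009 g/mol = 0.07180 mol
mol H = 2 × 1.08 g H₂O ÷ 18.015 g/mol = 0.1199 mol
mol N = 2 × 1.01 g N₂ ÷ 28.014 g/mol = 0.07211 mol
Divide by the smallest (0.07180 mol): C 1.000, H 1.670, N 1.004
Multiplying each by 3 gives whole numbers: C 3.00, H 5.01, N 3.01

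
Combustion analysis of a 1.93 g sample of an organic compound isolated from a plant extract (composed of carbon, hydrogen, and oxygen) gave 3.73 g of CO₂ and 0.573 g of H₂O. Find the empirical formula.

mol C = 3.73 g CO₂ ÷ 44.009 g/mol = 0.08476 mol
mol H = 2 × 0.573 g H₂O ÷ 18.015 g/mol = 0.06361 mol
mass O = 1.93 − (1.018 + 0.06412) = 0.8479 g → mol O = 0.8479 ÷ 15.999 = 0.05300 mol
Divide by the smallest (0.05300 mol): C 1.599, H 1.200, O 1.000
Multiplying each by 5 gives whole numbers: C 8.00, H 6.00, O 5.00

C8H6O5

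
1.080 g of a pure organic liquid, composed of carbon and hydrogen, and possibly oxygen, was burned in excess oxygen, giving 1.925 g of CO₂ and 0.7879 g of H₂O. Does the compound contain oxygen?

mol C = 1.925 g CO₂ ÷ 44.009 g/mol = 0.043741 mol
mol H = 2 × 0.7879 g H₂O ÷ 18.015 g/mol = 0.087472 mol
C and H account for only 0.61355 g of the 1.080 g sample; the remaining 0.46645 g must be oxygen.

yes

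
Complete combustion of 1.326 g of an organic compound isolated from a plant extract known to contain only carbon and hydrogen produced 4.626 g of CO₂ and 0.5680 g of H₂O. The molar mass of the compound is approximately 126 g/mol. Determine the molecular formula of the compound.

mol C = 4.626 g CO₂ ÷ 44.009 g/mol = 0.10511 mol
mol H = 2 × 0.5680 g H₂O ÷ 18.015 g/mol = 0.063059 mol
Divide by the smallest (0.063059 mol): C 1.667, H 1.000
Multiplying each by 3 gives whole numbers: C 5.00, H 3.00
Empirical formula: C5H3
Empirical-formula mass = 63.08 g/mol; 126 ÷ 63.08 ≈ 2, so the molecular formula is C10H6.

C10H6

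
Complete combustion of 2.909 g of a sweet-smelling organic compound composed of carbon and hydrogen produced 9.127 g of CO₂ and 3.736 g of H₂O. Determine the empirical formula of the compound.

mol C = 9.127 g CO₂ ÷ 44.009 g/mol = 0.20739 mol
mol H = 2 × 3.736 g H₂O ÷ 18.015 g/mol = 0.41477 mol
Divide by the smallest (0.20739 mol): C 1.000, H 2.000

CH2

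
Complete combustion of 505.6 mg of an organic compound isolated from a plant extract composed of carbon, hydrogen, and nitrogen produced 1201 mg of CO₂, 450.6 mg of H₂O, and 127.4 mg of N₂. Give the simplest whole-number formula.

C6H11N2

mol C = 1.201 g CO₂ ÷ 44.009 g/mol = 0.027290 mol
mol H = 2 × 0.4506 g H₂O ÷ 18.015 g/mol = 0.050025 mol
mol N = 2 × 0.1274 g N₂ ÷ 28.014 g/mol = 0.0090955 mol
Divide by the smallest (0.0090955 mol): C 3.000, H 5.500, N 1.000
Multiplying each by 2 gives whole numbers: C 6.00, H 11.00, N 2.00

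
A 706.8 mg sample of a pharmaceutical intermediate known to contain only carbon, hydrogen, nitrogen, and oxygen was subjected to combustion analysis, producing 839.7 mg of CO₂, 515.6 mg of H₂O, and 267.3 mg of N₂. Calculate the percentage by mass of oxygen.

21.59%

mol C = 0.8397 g CO₂ ÷ 44.009 g/mol = 0.019080 mol
mol H = 2 × 0.5156 g H₂O ÷ 18.015 g/mol = 0.057241 mol
mol N = 2 × 0.2673 g N₂ ÷ 28.014 g/mol = 0.019083 mol
mass O = 0.7068 − (0.22917 + 0.057699 + 0.26730) = 0.15263 g → mol O = 0.15263 ÷ 15.999 = 0.0095399 mol
mass % O = 0.15263 g ÷ 0.7068 g × 100%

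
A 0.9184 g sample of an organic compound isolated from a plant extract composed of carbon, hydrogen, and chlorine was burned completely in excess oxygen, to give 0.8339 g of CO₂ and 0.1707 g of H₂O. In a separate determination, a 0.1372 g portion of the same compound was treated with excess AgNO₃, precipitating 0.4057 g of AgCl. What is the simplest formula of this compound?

CHCl

mol C = 0.8339 g CO₂ ÷ 44.009 g/mol = 0.018948 mol
mol H = 2 × 0.1707 g H₂O ÷ 18.015 g/mol = 0.018951 mol
From the AgCl data: mol Cl per gram of compound = (0.4057 ÷ 143.318) ÷ 0.1372 = 0.020632 mol/g, so in the 0.9184 g combustion sample mol Cl = 0.018949 mol
Divide by the smallest (0.018948 mol): C 1.000, H 1.000, Cl 1.000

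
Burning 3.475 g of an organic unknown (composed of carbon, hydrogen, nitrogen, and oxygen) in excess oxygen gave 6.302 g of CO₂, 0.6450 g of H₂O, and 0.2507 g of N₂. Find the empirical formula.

mol C = 6.302 g CO₂ ÷ 44.009 g/mol = 0.14320 mol
mol H = 2 × 0.6450 g H₂O ÷ 18.015 g/mol = 0.071607 mol
mol N = 2 × 0.2507 g N₂ ÷ 28.014 g/mol = 0.017898 mol
mass O = 3.475 − (1.7200 + 0.072180 + 0.25070) = 1.4322 g → mol O = 1.4322 ÷ 15.999 = 0.089516 mol
Divide by the smallest (0.017898 mol): C 8.001, H 4.001, N 1.000, O 5.001

C8H4NO5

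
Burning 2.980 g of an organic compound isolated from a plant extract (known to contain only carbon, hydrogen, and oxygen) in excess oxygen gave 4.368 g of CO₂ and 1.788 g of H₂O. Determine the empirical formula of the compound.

CH2O

mol C = 4.368 g CO₂ ÷ 44.009 g/mol = 0.099252 mol
mol H = 2 × 1.788 g H₂O ÷ 18.015 g/mol = 0.19850 mol
mass O = 2.980 − (1.1921 + 0.20009) = 1.5878 g → mol O = 1.5878 ÷ 15.999 = 0.099243 mol
Divide by the smallest (0.099243 mol): C 1.000, H 2.000, O 1.000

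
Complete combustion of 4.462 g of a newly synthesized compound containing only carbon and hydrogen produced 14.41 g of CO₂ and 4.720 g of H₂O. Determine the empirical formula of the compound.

C5H8

mol C = 14.41 g CO₂ ÷ 44.009 g/mol = 0.32743 mol
mol H = 2 × 4.720 g H₂O ÷ 18.015 g/mol = 0.52401 mol
Divide by the smallest (0.32743 mol): C 1.000, H 1.600
Multiplying each by 5 gives whole numbers: C 5.00, H 8.00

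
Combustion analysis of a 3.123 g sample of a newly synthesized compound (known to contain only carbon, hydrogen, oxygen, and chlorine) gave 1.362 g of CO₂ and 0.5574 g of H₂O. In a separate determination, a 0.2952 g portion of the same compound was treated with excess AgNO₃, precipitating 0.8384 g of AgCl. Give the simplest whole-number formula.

CH2Cl2O

mol C = 1.362 g CO₂ ÷ 44.009 g/mol = 0.030948 mol
mol H = 2 × 0.5574 g H₂O ÷ 18.015 g/mol = 0.061882 mol
From the AgCl data: mol Cl per gram of compound = (0.8384 ÷ 143.318) ÷ 0.2952 = 0.019817 mol/g, so in the 3.123 g combustion sample mol Cl = 0.061888 mol
mass O = 3.123 − (0.37172 + 0.062377 + 2.1939) = 0.49498 g → mol O = 0.49498 ÷ 15.999 = 0.030938 mol
Divide by the smallest (0.030938 mol): C 1.000, H 2.000, Cl 2.000, O 1.000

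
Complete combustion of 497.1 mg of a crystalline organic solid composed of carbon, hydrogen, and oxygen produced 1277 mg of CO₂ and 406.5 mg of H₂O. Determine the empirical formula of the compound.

mol C = 1.277 g CO₂ ÷ 44.009 g/mol = 0.029017 mol
mol H = 2 × 0.4065 g H₂O ÷ 18.015 g/mol = 0.045129 mol
mass O = 0.4971 − (0.34852 + 0.045490) = 0.10309 g → mol O = 0.10309 ÷ 15.999 = 0.0064435 mol
Divide by the smallest (0.0064435 mol): C 4.503, H 7.004, O 1.000
Multiplying each by 2 gives whole numbers: C 9.01, H 14.01, O 2.00

C9H14O2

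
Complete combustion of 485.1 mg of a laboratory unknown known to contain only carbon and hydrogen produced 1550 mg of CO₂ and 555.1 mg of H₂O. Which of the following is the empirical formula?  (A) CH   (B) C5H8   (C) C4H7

(C) C4H7

mol C = 1.550 g CO₂ ÷ 44.009 g/mol = 0.035220 mol
mol H = 2 × 0.5551 g H₂O ÷ 18.015 g/mol = 0.061626 mol
Divide by the smallest (0.035220 mol): C 1.000, H 1.750
Multiplying each by 4 gives whole numbers: C 4.00, H 7.00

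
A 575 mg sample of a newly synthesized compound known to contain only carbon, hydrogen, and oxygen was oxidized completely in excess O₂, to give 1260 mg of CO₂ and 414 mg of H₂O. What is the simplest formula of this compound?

mol C = 1.26 g CO₂ ÷ 44.009 g/mol = 0.02863 mol
mol H = 2 × 0.414 g H₂O ÷ 18.015 g/mol = 0.04596 mol
mass O = 0.575 − (0.3439 + 0.04633) = 0.1848 g → mol O = 0.1848 ÷ 15.999 = 0.01155 mol
Divide by the smallest (0.01155 mol): C 2.479, H 3.979, O 1.000
Multiplying each by 2 gives whole numbers: C 4.96, H 7.96, O 2.00

C5H8O2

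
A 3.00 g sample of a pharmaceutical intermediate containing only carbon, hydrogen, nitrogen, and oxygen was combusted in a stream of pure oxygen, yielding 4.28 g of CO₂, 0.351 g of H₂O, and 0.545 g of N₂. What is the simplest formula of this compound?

C5H2N2O4

mol C = 4.28 g CO₂ ÷ 44.009 g/mol = 0.09725 mol
mol H = 2 × 0.351 g H₂O ÷ 18.015 g/mol = 0.03897 mol
mol N = 2 × 0.545 g N₂ ÷ 28.014 g/mol = 0.03891 mol
mass O = 3.00 − (1.168 + 0.03928 + 0.5450) = 1.248 g → mol O = 1.248 ÷ 15.999 = 0.07798 mol
Divide by the smallest (0.03891 mol): C 2.499, H 1.002, N 1.000, O 2.004
Multiplying each by 2 gives whole numbers: C 5.00, H 2.00, N 2.00, O 4.01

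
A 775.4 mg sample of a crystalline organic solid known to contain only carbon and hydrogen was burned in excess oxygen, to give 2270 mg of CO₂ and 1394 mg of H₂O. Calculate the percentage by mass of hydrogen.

20.12%

mol C = 2.270 g CO₂ ÷ 44.009 g/mol = 0.051580 mol
mol H = 2 × 1.394 g H₂O ÷ 18.015 g/mol = 0.15476 mol
mass % H = 0.15600 g ÷ 0.7754 g × 100%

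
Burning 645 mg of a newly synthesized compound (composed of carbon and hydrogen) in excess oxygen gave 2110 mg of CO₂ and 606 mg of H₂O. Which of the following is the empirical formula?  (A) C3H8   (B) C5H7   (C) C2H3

(B) C5H7

mol C = 2.11 g CO₂ ÷ 44.009 g/mol = 0.04794 mol
mol H = 2 × 0.606 g H₂O ÷ 18.015 g/mol = 0.06728 mol
Divide by the smallest (0.04794 mol): C 1.000, H 1.403
Multiplying each by 5 gives whole numbers: C 5.00, H 7.02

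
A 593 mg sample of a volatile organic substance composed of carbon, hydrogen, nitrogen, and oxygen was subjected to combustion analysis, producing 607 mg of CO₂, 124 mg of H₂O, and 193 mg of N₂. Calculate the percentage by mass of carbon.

27.9%

mol C = 0.607 g CO₂ ÷ 44.009 g/mol = 0.01379 mol
mol H = 2 × 0.124 g H₂O ÷ 18.015 g/mol = 0.01377 mol
mol N = 2 × 0.193 g N₂ ÷ 28.014 g/mol = 0.01378 mol
mass O = 0.593 − (0.1657 + 0.01388 + 0.1930) = 0.2205 g → mol O = 0.2205 ÷ 15.999 = 0.01378 mol
mass % C = 0.1657 g ÷ 0.593 g × 100%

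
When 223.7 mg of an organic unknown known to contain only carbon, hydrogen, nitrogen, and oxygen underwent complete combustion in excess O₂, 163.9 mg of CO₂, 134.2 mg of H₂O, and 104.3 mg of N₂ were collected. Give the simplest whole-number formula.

mol C = 0.1639 g CO₂ ÷ 44.009 g/mol = 0.0037242 mol
mol H = 2 × 0.1342 g H₂O ÷ 18.015 g/mol = 0.014899 mol
mol N = 2 × 0.1043 g N₂ ÷ 28.014 g/mol = 0.0074463 mol
mass O = 0.2237 − (0.044732 + 0.015018 + 0.10430) = 0.059650 g → mol O = 0.059650 ÷ 15.999 = 0.0037284 mol
Divide by the smallest (0.0037242 mol): C 1.000, H 4.000, N 1.999, O 1.001

CH4N2O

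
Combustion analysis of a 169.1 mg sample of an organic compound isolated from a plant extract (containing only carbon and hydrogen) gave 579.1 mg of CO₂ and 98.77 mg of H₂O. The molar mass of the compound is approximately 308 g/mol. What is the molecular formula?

C24H20

mol C = 0.5791 g CO₂ ÷ 44.009 g/mol = 0.013159 mol
mol H = 2 × 0.09877 g H₂O ÷ 18.015 g/mol = 0.010965 mol
Divide by the smallest (0.010965 mol): C 1.200, H 1.000
Multiplying each by 5 gives whole numbers: C 6.00, H 5.00
Empirical formula: C6H5
Empirical-formula mass = 77.11 g/mol; 308 ÷ 77.11 ≈ 4, so the molecular formula is C24H20.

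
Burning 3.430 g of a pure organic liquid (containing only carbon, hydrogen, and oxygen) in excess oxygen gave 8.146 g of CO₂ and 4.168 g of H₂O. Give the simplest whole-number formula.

mol C = 8.146 g CO₂ ÷ 44.009 g/mol = 0.18510 mol
mol H = 2 × 4.168 g H₂O ÷ 18.015 g/mol = 0.46273 mol
mass O = 3.430 − (2.2232 + 0.46643) = 0.74035 g → mol O = 0.74035 ÷ 15.999 = 0.046275 mol
Divide by the smallest (0.046275 mol): C 4.000, H 9.999, O 1.000

C4H10O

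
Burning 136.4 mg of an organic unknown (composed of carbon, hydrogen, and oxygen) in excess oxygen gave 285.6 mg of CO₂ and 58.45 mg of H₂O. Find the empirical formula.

C2H2O

mol C = 0.2856 g CO₂ ÷ 44.009 g/mol = 0.0064896 mol
mol H = 2 × 0.05845 g H₂O ÷ 18.015 g/mol = 0.0064890 mol
mass O = 0.1364 − (0.077946 + 0.0065409) = 0.051913 g → mol O = 0.051913 ÷ 15.999 = 0.0032447 mol
Divide by the smallest (0.0032447 mol): C 2.000, H 2.000, O 1.000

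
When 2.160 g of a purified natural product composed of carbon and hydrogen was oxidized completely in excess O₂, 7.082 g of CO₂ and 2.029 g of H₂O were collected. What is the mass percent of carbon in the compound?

89.48%

mol C = 7.082 g CO₂ ÷ 44.009 g/mol = 0.16092 mol
mol H = 2 × 2.029 g H₂O ÷ 18.015 g/mol = 0.22526 mol
mass % C = 1.9328 g ÷ 2.160 g × 100%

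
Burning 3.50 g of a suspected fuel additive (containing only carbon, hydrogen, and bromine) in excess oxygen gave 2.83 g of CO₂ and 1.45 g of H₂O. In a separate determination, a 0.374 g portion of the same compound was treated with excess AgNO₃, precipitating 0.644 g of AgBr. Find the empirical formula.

mol C = 2.83 g CO₂ ÷ 44.009 g/mol = 0.06431 mol
mol H = 2 × 1.45 g H₂O ÷ 18.015 g/mol = 0.1610 mol
From the AgBr data: mol Br per gram of compound = (0.644 ÷ 187.772) ÷ 0.374 = 0.009170 mol/g, so in the 3.50 g combustion sample mol Br = 0.03210 mol
Divide by the smallest (0.03210 mol): C 2.004, H 5.015, Br 1.000

C2H5Br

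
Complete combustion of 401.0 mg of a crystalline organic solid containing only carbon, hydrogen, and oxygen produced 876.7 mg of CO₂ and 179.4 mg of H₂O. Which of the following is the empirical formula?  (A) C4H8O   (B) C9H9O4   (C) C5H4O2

(B) C9H9O4

mol C = 0.8767 g CO₂ ÷ 44.009 g/mol = 0.019921 mol
mol H = 2 × 0.1794 g H₂O ÷ 18.015 g/mol = 0.019917 mol
mass O = 0.4010 − (0.23927 + 0.020076) = 0.14165 g → mol O = 0.14165 ÷ 15.999 = 0.0088539 mol
Divide by the smallest (0.0088539 mol): C 2.250, H 2.249, O 1.000
Multiplying each by 4 gives whole numbers: C 9.00, H 9.00, O 4.00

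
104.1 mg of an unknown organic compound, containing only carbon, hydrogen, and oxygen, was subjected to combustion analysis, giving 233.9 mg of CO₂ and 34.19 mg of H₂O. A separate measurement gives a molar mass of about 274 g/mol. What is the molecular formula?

C14H10O6

mol C = 0.2339 g CO₂ ÷ 44.009 g/mol = 0.0053148 mol
mol H = 2 × 0.03419 g H₂O ÷ 18.015 g/mol = 0.0037957 mol
mass O = 0.1041 − (0.063836 + 0.0038261) = 0.036438 g → mol O = 0.036438 ÷ 15.999 = 0.0022775 mol
Divide by the smallest (0.0022775 mol): C 2.334, H 1.667, O 1.000
Multiplying each by 3 gives whole numbers: C 7.00, H 5.00, O 3.00
Empirical formula: C7H5O3
Empirical-formula mass = 137.11 g/mol; 274 ÷ 137.11 ≈ 2, so the molecular formula is C14H10O6.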